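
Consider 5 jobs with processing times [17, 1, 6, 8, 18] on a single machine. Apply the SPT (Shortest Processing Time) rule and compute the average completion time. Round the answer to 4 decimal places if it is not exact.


Sort jobs by processing time (SPT order): [1, 6, 8, 17, 18]
Compute completion times sequentially:
  Job 1: processing = 1, completes at 1
  Job 2: processing = 6, completes at 7
  Job 3: processing = 8, completes at 15
  Job 4: processing = 17, completes at 32
  Job 5: processing = 18, completes at 50
Sum of completion times = 105
Average completion time = 105/5 = 21.0

21.0


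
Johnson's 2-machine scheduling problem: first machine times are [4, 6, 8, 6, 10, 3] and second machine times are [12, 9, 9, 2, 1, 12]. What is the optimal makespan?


Apply Johnson's rule:
  Group 1 (a <= b): [(6, 3, 12), (1, 4, 12), (2, 6, 9), (3, 8, 9)]
  Group 2 (a > b): [(4, 6, 2), (5, 10, 1)]
Optimal job order: [6, 1, 2, 3, 4, 5]
Schedule:
  Job 6: M1 done at 3, M2 done at 15
  Job 1: M1 done at 7, M2 done at 27
  Job 2: M1 done at 13, M2 done at 36
  Job 3: M1 done at 21, M2 done at 45
  Job 4: M1 done at 27, M2 done at 47
  Job 5: M1 done at 37, M2 done at 48
Makespan = 48

48


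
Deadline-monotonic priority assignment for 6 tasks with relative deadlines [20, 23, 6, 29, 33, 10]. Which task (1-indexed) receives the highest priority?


Sort tasks by relative deadline (ascending):
  Task 3: deadline = 6
  Task 6: deadline = 10
  Task 1: deadline = 20
  Task 2: deadline = 23
  Task 4: deadline = 29
  Task 5: deadline = 33
Priority order (highest first): [3, 6, 1, 2, 4, 5]
Highest priority task = 3

3


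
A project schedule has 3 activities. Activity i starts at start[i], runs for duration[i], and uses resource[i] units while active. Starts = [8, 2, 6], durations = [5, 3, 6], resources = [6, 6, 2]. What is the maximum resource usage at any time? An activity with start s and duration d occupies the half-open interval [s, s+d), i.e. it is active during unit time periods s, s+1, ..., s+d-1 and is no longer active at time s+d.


Each activity i is active on [start_i, start_i + duration_i).
Compute total resource usage per time slot:
  t=0: active resources = [], total = 0
  t=1: active resources = [], total = 0
  t=2: active resources = [6], total = 6
  t=3: active resources = [6], total = 6
  t=4: active resources = [6], total = 6
  t=5: active resources = [], total = 0
  t=6: active resources = [2], total = 2
  t=7: active resources = [2], total = 2
  t=8: active resources = [6, 2], total = 8
  t=9: active resources = [6, 2], total = 8
  t=10: active resources = [6, 2], total = 8
  t=11: active resources = [6, 2], total = 8
  t=12: active resources = [6], total = 6
Peak resource demand = 8

8


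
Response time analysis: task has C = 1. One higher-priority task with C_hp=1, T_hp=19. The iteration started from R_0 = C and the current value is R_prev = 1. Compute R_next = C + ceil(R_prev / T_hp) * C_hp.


R_next = C + ceil(R_prev / T_hp) * C_hp
ceil(1 / 19) = ceil(0.0526) = 1
Interference = 1 * 1 = 1
R_next = 1 + 1 = 2

2


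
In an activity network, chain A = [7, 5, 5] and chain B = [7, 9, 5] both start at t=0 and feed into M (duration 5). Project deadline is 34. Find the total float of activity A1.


Forward pass: ES(A1) = sum of predecessors on chain A = 0
EF = ES + duration = 0 + 7 = 7
Backward pass: LF(M) = deadline = 34; LS(M) = 34 - 5 = 29
LF(A1) = LS(M) - sum(successors on chain A) = 29 - 10 = 19
LS = LF - duration = 19 - 7 = 12
Total float = LS - ES = 12 - 0 = 12

12


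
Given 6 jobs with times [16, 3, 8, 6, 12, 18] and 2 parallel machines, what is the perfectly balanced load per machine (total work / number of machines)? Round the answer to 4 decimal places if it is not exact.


Total processing time = 16 + 3 + 8 + 6 + 12 + 18 = 63
Number of machines = 2
Ideal balanced load = 63 / 2 = 31.5

31.5


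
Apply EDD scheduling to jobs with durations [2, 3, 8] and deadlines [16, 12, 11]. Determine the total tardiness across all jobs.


Sort by due date (EDD order): [(8, 11), (3, 12), (2, 16)]
Compute completion times and tardiness:
  Job 1: p=8, d=11, C=8, tardiness=max(0,8-11)=0
  Job 2: p=3, d=12, C=11, tardiness=max(0,11-12)=0
  Job 3: p=2, d=16, C=13, tardiness=max(0,13-16)=0
Total tardiness = 0

0


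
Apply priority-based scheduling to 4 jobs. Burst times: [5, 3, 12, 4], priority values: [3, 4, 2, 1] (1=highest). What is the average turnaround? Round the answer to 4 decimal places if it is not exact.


Sort by priority (ascending = highest first):
Order: [(1, 4), (2, 12), (3, 5), (4, 3)]
Completion times:
  Priority 1, burst=4, C=4
  Priority 2, burst=12, C=16
  Priority 3, burst=5, C=21
  Priority 4, burst=3, C=24
Average turnaround = 65/4 = 16.25

16.25


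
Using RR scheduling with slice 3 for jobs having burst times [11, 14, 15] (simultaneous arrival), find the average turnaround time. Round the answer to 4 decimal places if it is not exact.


Time quantum = 3
Execution trace:
  J1 runs 3 units, time = 3
  J2 runs 3 units, time = 6
  J3 runs 3 units, time = 9
  J1 runs 3 units, time = 12
  J2 runs 3 units, time = 15
  J3 runs 3 units, time = 18
  J1 runs 3 units, time = 21
  J2 runs 3 units, time = 24
  J3 runs 3 units, time = 27
  J1 runs 2 units, time = 29
  J2 runs 3 units, time = 32
  J3 runs 3 units, time = 35
  J2 runs 2 units, time = 37
  J3 runs 3 units, time = 40
Finish times: [29, 37, 40]
Average turnaround = 106/3 = 35.3333

35.3333


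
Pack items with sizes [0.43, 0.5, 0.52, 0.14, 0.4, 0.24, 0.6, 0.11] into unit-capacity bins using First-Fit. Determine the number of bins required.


Place items sequentially using First-Fit:
  Item 0.43 -> new Bin 1
  Item 0.5 -> Bin 1 (now 0.93)
  Item 0.52 -> new Bin 2
  Item 0.14 -> Bin 2 (now 0.66)
  Item 0.4 -> new Bin 3
  Item 0.24 -> Bin 2 (now 0.9)
  Item 0.6 -> Bin 3 (now 1.0)
  Item 0.11 -> new Bin 4
Total bins used = 4

4


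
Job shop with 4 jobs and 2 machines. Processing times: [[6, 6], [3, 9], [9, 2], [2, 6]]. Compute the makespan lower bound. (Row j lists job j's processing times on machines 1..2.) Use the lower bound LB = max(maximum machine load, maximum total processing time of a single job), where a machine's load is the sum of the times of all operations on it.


Machine loads:
  Machine 1: 6 + 3 + 9 + 2 = 20
  Machine 2: 6 + 9 + 2 + 6 = 23
Max machine load = 23
Job totals:
  Job 1: 12
  Job 2: 12
  Job 3: 11
  Job 4: 8
Max job total = 12
Lower bound = max(23, 12) = 23

23


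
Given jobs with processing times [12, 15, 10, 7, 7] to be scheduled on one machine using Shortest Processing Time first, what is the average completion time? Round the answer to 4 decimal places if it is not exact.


Sort jobs by processing time (SPT order): [7, 7, 10, 12, 15]
Compute completion times sequentially:
  Job 1: processing = 7, completes at 7
  Job 2: processing = 7, completes at 14
  Job 3: processing = 10, completes at 24
  Job 4: processing = 12, completes at 36
  Job 5: processing = 15, completes at 51
Sum of completion times = 132
Average completion time = 132/5 = 26.4

26.4


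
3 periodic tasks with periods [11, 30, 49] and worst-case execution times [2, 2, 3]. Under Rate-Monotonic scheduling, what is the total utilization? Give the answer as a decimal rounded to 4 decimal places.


Compute individual utilizations (exact fractions):
  Task 1: C/T = 2/11 (approx. 0.1818)
  Task 2: C/T = 2/30 = 1/15 (approx. 0.0667)
  Task 3: C/T = 3/49 (approx. 0.0612)
Total utilization U = 2/11 + 1/15 + 3/49 = 2504/8085
Rounded to 4 decimal places: U = 0.3097
RM (Liu & Layland) bound for 3 tasks = 0.779763; compare with U = 2504/8085 (approx. 0.309709)
U <= bound, so schedulable by RM sufficient condition.

0.3097


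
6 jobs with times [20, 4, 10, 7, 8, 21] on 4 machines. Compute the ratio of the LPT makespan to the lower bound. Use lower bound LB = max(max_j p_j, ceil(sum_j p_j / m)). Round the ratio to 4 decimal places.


LPT order: [21, 20, 10, 8, 7, 4]
Machine loads after assignment: [21, 20, 14, 15]
LPT makespan = 21
Lower bound = max(max_job, ceil(total/4)) = max(21, 18) = 21
Ratio = 21 / 21 = 1.0

1.0


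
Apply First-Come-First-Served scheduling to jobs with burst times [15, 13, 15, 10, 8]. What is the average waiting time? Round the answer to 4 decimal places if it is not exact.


FCFS order (as given): [15, 13, 15, 10, 8]
Waiting times:
  Job 1: wait = 0
  Job 2: wait = 15
  Job 3: wait = 28
  Job 4: wait = 43
  Job 5: wait = 53
Sum of waiting times = 139
Average waiting time = 139/5 = 27.8

27.8


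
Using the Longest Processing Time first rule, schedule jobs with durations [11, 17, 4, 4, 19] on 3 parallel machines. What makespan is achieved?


Sort jobs in decreasing order (LPT): [19, 17, 11, 4, 4]
Assign each job to the least loaded machine:
  Machine 1: jobs [19], load = 19
  Machine 2: jobs [17], load = 17
  Machine 3: jobs [11, 4, 4], load = 19
Makespan = max load = 19

19


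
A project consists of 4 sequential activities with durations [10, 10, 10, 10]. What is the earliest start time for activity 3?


Activity 3 starts after activities 1 through 2 complete.
Predecessor durations: [10, 10]
ES = 10 + 10 = 20

20


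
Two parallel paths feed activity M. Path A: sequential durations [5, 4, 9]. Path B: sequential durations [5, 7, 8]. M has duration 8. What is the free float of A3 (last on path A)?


ES(A3) = sum of predecessors on chain A = 9
EF(A3) = ES + duration = 9 + 9 = 18
Successor of A3 is M. ES(M) = max(sum(A), sum(B)) = max(18, 20) = 20
Free float = ES(successor) - EF(current) = 20 - 18 = 2

2


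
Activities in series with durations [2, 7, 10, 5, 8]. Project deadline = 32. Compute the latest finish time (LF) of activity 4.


LF(activity 4) = deadline - sum of successor durations
Successors: activities 5 through 5 with durations [8]
Sum of successor durations = 8
LF = 32 - 8 = 24

24


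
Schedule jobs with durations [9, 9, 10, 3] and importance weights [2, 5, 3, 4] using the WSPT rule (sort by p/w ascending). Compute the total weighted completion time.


Compute p/w ratios and sort ascending (WSPT): [(3, 4), (9, 5), (10, 3), (9, 2)]
Compute weighted completion times:
  Job (p=3,w=4): C=3, w*C=4*3=12
  Job (p=9,w=5): C=12, w*C=5*12=60
  Job (p=10,w=3): C=22, w*C=3*22=66
  Job (p=9,w=2): C=31, w*C=2*31=62
Total weighted completion time = 200

200


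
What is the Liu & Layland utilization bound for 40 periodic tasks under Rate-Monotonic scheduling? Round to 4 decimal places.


Compute 2^(1/40) = 1.0174796921
Subtract 1: 1.0174796921 - 1 = 0.0174796921
Multiply by n: 40 * 0.0174796921 = 0.6991876840
Round to 4 dp: 0.6992

0.6992


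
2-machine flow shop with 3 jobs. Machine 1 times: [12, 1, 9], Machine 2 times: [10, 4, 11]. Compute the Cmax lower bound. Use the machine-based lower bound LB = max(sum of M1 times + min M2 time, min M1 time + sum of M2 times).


LB1 = sum(M1 times) + min(M2 times) = 22 + 4 = 26
LB2 = min(M1 times) + sum(M2 times) = 1 + 25 = 26
Lower bound = max(LB1, LB2) = max(26, 26) = 26

26


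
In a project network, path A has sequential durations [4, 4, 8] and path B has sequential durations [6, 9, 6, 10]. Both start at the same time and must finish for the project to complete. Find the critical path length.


Path A total = 4 + 4 + 8 = 16
Path B total = 6 + 9 + 6 + 10 = 31
Critical path = longest path = max(16, 31) = 31

31


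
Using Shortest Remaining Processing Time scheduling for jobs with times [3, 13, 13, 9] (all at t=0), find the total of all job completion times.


Since all jobs arrive at t=0, SRPT equals SPT ordering.
SPT order: [3, 9, 13, 13]
Completion times:
  Job 1: p=3, C=3
  Job 2: p=9, C=12
  Job 3: p=13, C=25
  Job 4: p=13, C=38
Total completion time = 3 + 12 + 25 + 38 = 78

78


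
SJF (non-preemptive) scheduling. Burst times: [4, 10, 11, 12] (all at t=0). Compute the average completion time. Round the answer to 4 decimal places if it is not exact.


SJF order (ascending): [4, 10, 11, 12]
Completion times:
  Job 1: burst=4, C=4
  Job 2: burst=10, C=14
  Job 3: burst=11, C=25
  Job 4: burst=12, C=37
Average completion = 80/4 = 20.0

20.0


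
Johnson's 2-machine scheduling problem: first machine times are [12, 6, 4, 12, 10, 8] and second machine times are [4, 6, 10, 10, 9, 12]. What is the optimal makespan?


Apply Johnson's rule:
  Group 1 (a <= b): [(3, 4, 10), (2, 6, 6), (6, 8, 12)]
  Group 2 (a > b): [(4, 12, 10), (5, 10, 9), (1, 12, 4)]
Optimal job order: [3, 2, 6, 4, 5, 1]
Schedule:
  Job 3: M1 done at 4, M2 done at 14
  Job 2: M1 done at 10, M2 done at 20
  Job 6: M1 done at 18, M2 done at 32
  Job 4: M1 done at 30, M2 done at 42
  Job 5: M1 done at 40, M2 done at 51
  Job 1: M1 done at 52, M2 done at 56
Makespan = 56

56


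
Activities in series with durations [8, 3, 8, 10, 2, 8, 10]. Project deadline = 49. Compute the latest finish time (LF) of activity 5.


LF(activity 5) = deadline - sum of successor durations
Successors: activities 6 through 7 with durations [8, 10]
Sum of successor durations = 18
LF = 49 - 18 = 31

31


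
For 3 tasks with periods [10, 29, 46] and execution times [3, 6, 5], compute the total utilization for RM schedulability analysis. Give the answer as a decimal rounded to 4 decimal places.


Compute individual utilizations (exact fractions):
  Task 1: C/T = 3/10 (approx. 0.3)
  Task 2: C/T = 6/29 (approx. 0.2069)
  Task 3: C/T = 5/46 (approx. 0.1087)
Total utilization U = 3/10 + 6/29 + 5/46 = 2053/3335
Rounded to 4 decimal places: U = 0.6156
RM (Liu & Layland) bound for 3 tasks = 0.779763; compare with U = 2053/3335 (approx. 0.615592)
U <= bound, so schedulable by RM sufficient condition.

0.6156


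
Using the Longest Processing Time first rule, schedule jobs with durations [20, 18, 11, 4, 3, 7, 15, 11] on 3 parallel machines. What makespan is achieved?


Sort jobs in decreasing order (LPT): [20, 18, 15, 11, 11, 7, 4, 3]
Assign each job to the least loaded machine:
  Machine 1: jobs [20, 7, 3], load = 30
  Machine 2: jobs [18, 11], load = 29
  Machine 3: jobs [15, 11, 4], load = 30
Makespan = max load = 30

30


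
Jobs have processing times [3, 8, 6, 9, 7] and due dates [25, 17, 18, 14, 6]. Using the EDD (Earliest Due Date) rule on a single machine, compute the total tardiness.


Sort by due date (EDD order): [(7, 6), (9, 14), (8, 17), (6, 18), (3, 25)]
Compute completion times and tardiness:
  Job 1: p=7, d=6, C=7, tardiness=max(0,7-6)=1
  Job 2: p=9, d=14, C=16, tardiness=max(0,16-14)=2
  Job 3: p=8, d=17, C=24, tardiness=max(0,24-17)=7
  Job 4: p=6, d=18, C=30, tardiness=max(0,30-18)=12
  Job 5: p=3, d=25, C=33, tardiness=max(0,33-25)=8
Total tardiness = 30

30


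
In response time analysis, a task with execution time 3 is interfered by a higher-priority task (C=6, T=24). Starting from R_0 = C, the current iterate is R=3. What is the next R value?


R_next = C + ceil(R_prev / T_hp) * C_hp
ceil(3 / 24) = ceil(0.125) = 1
Interference = 1 * 6 = 6
R_next = 3 + 6 = 9

9


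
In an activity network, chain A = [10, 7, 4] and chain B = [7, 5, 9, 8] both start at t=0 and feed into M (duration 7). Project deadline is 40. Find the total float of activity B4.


Forward pass: ES(B4) = sum of predecessors on chain B = 21
EF = ES + duration = 21 + 8 = 29
Backward pass: LF(M) = deadline = 40; LS(M) = 40 - 7 = 33
LF(B4) = LS(M) - sum(successors on chain B) = 33 - 0 = 33
LS = LF - duration = 33 - 8 = 25
Total float = LS - ES = 25 - 21 = 4

4


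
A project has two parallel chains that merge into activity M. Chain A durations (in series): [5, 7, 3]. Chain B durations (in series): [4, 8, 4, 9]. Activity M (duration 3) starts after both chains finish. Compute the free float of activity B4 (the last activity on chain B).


ES(B4) = sum of predecessors on chain B = 16
EF(B4) = ES + duration = 16 + 9 = 25
Successor of B4 is M. ES(M) = max(sum(A), sum(B)) = max(15, 25) = 25
Free float = ES(successor) - EF(current) = 25 - 25 = 0

0


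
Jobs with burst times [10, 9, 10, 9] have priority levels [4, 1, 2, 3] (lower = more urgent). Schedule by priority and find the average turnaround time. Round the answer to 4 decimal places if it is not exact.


Sort by priority (ascending = highest first):
Order: [(1, 9), (2, 10), (3, 9), (4, 10)]
Completion times:
  Priority 1, burst=9, C=9
  Priority 2, burst=10, C=19
  Priority 3, burst=9, C=28
  Priority 4, burst=10, C=38
Average turnaround = 94/4 = 23.5

23.5


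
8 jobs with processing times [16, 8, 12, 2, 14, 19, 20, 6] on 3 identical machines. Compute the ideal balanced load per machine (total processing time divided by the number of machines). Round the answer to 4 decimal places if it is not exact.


Total processing time = 16 + 8 + 12 + 2 + 14 + 19 + 20 + 6 = 97
Number of machines = 3
Ideal balanced load = 97 / 3 = 32.3333

32.3333


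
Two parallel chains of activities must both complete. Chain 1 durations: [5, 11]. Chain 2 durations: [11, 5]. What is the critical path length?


Path A total = 5 + 11 = 16
Path B total = 11 + 5 = 16
Critical path = longest path = max(16, 16) = 16

16


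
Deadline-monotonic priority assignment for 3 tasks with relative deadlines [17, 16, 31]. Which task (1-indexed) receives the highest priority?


Sort tasks by relative deadline (ascending):
  Task 2: deadline = 16
  Task 1: deadline = 17
  Task 3: deadline = 31
Priority order (highest first): [2, 1, 3]
Highest priority task = 2

2


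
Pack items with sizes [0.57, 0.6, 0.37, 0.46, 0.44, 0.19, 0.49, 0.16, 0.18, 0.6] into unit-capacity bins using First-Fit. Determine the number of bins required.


Place items sequentially using First-Fit:
  Item 0.57 -> new Bin 1
  Item 0.6 -> new Bin 2
  Item 0.37 -> Bin 1 (now 0.94)
  Item 0.46 -> new Bin 3
  Item 0.44 -> Bin 3 (now 0.9)
  Item 0.19 -> Bin 2 (now 0.79)
  Item 0.49 -> new Bin 4
  Item 0.16 -> Bin 2 (now 0.95)
  Item 0.18 -> Bin 4 (now 0.67)
  Item 0.6 -> new Bin 5
Total bins used = 5

5


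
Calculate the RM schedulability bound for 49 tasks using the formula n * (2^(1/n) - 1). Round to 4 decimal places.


Compute 2^(1/49) = 1.0142463870
Subtract 1: 1.0142463870 - 1 = 0.0142463870
Multiply by n: 49 * 0.0142463870 = 0.6980729630
Round to 4 dp: 0.6981

0.6981


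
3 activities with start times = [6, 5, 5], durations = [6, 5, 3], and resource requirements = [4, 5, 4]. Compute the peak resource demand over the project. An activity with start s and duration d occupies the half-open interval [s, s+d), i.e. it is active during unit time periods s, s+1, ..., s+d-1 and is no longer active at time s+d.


Each activity i is active on [start_i, start_i + duration_i).
Compute total resource usage per time slot:
  t=0: active resources = [], total = 0
  t=1: active resources = [], total = 0
  t=2: active resources = [], total = 0
  t=3: active resources = [], total = 0
  t=4: active resources = [], total = 0
  t=5: active resources = [5, 4], total = 9
  t=6: active resources = [4, 5, 4], total = 13
  t=7: active resources = [4, 5, 4], total = 13
  t=8: active resources = [4, 5], total = 9
  t=9: active resources = [4, 5], total = 9
  t=10: active resources = [4], total = 4
  t=11: active resources = [4], total = 4
Peak resource demand = 13

13


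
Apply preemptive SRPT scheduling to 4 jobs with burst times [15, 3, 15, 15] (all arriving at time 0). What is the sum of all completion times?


Since all jobs arrive at t=0, SRPT equals SPT ordering.
SPT order: [3, 15, 15, 15]
Completion times:
  Job 1: p=3, C=3
  Job 2: p=15, C=18
  Job 3: p=15, C=33
  Job 4: p=15, C=48
Total completion time = 3 + 18 + 33 + 48 = 102

102


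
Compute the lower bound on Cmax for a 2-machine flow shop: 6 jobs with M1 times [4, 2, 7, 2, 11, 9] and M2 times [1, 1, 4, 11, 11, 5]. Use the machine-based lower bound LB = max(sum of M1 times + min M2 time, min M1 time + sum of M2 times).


LB1 = sum(M1 times) + min(M2 times) = 35 + 1 = 36
LB2 = min(M1 times) + sum(M2 times) = 2 + 33 = 35
Lower bound = max(LB1, LB2) = max(36, 35) = 36

36


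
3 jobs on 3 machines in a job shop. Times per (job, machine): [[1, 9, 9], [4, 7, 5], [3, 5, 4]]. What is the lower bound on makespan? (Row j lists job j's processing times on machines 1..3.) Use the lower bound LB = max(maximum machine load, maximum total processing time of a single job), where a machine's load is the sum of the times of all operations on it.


Machine loads:
  Machine 1: 1 + 4 + 3 = 8
  Machine 2: 9 + 7 + 5 = 21
  Machine 3: 9 + 5 + 4 = 18
Max machine load = 21
Job totals:
  Job 1: 19
  Job 2: 16
  Job 3: 12
Max job total = 19
Lower bound = max(21, 19) = 21

21


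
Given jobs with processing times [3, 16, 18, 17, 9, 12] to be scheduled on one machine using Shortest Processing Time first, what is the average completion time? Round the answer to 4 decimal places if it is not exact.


Sort jobs by processing time (SPT order): [3, 9, 12, 16, 17, 18]
Compute completion times sequentially:
  Job 1: processing = 3, completes at 3
  Job 2: processing = 9, completes at 12
  Job 3: processing = 12, completes at 24
  Job 4: processing = 16, completes at 40
  Job 5: processing = 17, completes at 57
  Job 6: processing = 18, completes at 75
Sum of completion times = 211
Average completion time = 211/6 = 35.1667

35.1667


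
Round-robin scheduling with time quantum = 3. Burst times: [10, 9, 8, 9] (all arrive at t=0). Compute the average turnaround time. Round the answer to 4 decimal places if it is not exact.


Time quantum = 3
Execution trace:
  J1 runs 3 units, time = 3
  J2 runs 3 units, time = 6
  J3 runs 3 units, time = 9
  J4 runs 3 units, time = 12
  J1 runs 3 units, time = 15
  J2 runs 3 units, time = 18
  J3 runs 3 units, time = 21
  J4 runs 3 units, time = 24
  J1 runs 3 units, time = 27
  J2 runs 3 units, time = 30
  J3 runs 2 units, time = 32
  J4 runs 3 units, time = 35
  J1 runs 1 units, time = 36
Finish times: [36, 30, 32, 35]
Average turnaround = 133/4 = 33.25

33.25


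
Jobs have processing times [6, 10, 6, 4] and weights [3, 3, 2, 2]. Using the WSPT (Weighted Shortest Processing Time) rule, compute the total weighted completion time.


Compute p/w ratios and sort ascending (WSPT): [(6, 3), (4, 2), (6, 2), (10, 3)]
Compute weighted completion times:
  Job (p=6,w=3): C=6, w*C=3*6=18
  Job (p=4,w=2): C=10, w*C=2*10=20
  Job (p=6,w=2): C=16, w*C=2*16=32
  Job (p=10,w=3): C=26, w*C=3*26=78
Total weighted completion time = 148

148


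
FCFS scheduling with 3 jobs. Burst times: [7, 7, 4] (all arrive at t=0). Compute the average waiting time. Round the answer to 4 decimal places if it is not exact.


FCFS order (as given): [7, 7, 4]
Waiting times:
  Job 1: wait = 0
  Job 2: wait = 7
  Job 3: wait = 14
Sum of waiting times = 21
Average waiting time = 21/3 = 7.0

7.0


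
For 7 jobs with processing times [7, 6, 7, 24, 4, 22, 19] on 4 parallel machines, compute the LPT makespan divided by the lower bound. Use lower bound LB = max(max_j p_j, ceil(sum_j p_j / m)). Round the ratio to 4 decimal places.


LPT order: [24, 22, 19, 7, 7, 6, 4]
Machine loads after assignment: [24, 22, 23, 20]
LPT makespan = 24
Lower bound = max(max_job, ceil(total/4)) = max(24, 23) = 24
Ratio = 24 / 24 = 1.0

1.0


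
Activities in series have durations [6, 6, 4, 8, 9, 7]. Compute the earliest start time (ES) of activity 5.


Activity 5 starts after activities 1 through 4 complete.
Predecessor durations: [6, 6, 4, 8]
ES = 6 + 6 + 4 + 8 = 24

24


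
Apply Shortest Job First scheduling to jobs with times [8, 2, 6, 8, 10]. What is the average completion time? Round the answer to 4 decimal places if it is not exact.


SJF order (ascending): [2, 6, 8, 8, 10]
Completion times:
  Job 1: burst=2, C=2
  Job 2: burst=6, C=8
  Job 3: burst=8, C=16
  Job 4: burst=8, C=24
  Job 5: burst=10, C=34
Average completion = 84/5 = 16.8

16.8


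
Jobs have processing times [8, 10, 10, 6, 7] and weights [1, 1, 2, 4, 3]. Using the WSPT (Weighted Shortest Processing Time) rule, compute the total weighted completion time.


Compute p/w ratios and sort ascending (WSPT): [(6, 4), (7, 3), (10, 2), (8, 1), (10, 1)]
Compute weighted completion times:
  Job (p=6,w=4): C=6, w*C=4*6=24
  Job (p=7,w=3): C=13, w*C=3*13=39
  Job (p=10,w=2): C=23, w*C=2*23=46
  Job (p=8,w=1): C=31, w*C=1*31=31
  Job (p=10,w=1): C=41, w*C=1*41=41
Total weighted completion time = 181

181


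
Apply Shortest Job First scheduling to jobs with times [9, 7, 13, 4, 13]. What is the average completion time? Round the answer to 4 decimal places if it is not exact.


SJF order (ascending): [4, 7, 9, 13, 13]
Completion times:
  Job 1: burst=4, C=4
  Job 2: burst=7, C=11
  Job 3: burst=9, C=20
  Job 4: burst=13, C=33
  Job 5: burst=13, C=46
Average completion = 114/5 = 22.8

22.8


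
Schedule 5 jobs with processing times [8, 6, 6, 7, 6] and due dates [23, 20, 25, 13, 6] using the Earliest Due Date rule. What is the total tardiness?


Sort by due date (EDD order): [(6, 6), (7, 13), (6, 20), (8, 23), (6, 25)]
Compute completion times and tardiness:
  Job 1: p=6, d=6, C=6, tardiness=max(0,6-6)=0
  Job 2: p=7, d=13, C=13, tardiness=max(0,13-13)=0
  Job 3: p=6, d=20, C=19, tardiness=max(0,19-20)=0
  Job 4: p=8, d=23, C=27, tardiness=max(0,27-23)=4
  Job 5: p=6, d=25, C=33, tardiness=max(0,33-25)=8
Total tardiness = 12

12


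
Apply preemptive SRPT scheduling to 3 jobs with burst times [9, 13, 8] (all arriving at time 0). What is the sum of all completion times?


Since all jobs arrive at t=0, SRPT equals SPT ordering.
SPT order: [8, 9, 13]
Completion times:
  Job 1: p=8, C=8
  Job 2: p=9, C=17
  Job 3: p=13, C=30
Total completion time = 8 + 17 + 30 = 55

55


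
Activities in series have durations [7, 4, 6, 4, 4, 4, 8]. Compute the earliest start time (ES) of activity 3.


Activity 3 starts after activities 1 through 2 complete.
Predecessor durations: [7, 4]
ES = 7 + 4 = 11

11


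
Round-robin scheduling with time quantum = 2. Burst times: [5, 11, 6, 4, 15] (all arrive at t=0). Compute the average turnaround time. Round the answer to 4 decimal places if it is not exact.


Time quantum = 2
Execution trace:
  J1 runs 2 units, time = 2
  J2 runs 2 units, time = 4
  J3 runs 2 units, time = 6
  J4 runs 2 units, time = 8
  J5 runs 2 units, time = 10
  J1 runs 2 units, time = 12
  J2 runs 2 units, time = 14
  J3 runs 2 units, time = 16
  J4 runs 2 units, time = 18
  J5 runs 2 units, time = 20
  J1 runs 1 units, time = 21
  J2 runs 2 units, time = 23
  J3 runs 2 units, time = 25
  J5 runs 2 units, time = 27
  J2 runs 2 units, time = 29
  J5 runs 2 units, time = 31
  J2 runs 2 units, time = 33
  J5 runs 2 units, time = 35
  J2 runs 1 units, time = 36
  J5 runs 2 units, time = 38
  J5 runs 2 units, time = 40
  J5 runs 1 units, time = 41
Finish times: [21, 36, 25, 18, 41]
Average turnaround = 141/5 = 28.2

28.2


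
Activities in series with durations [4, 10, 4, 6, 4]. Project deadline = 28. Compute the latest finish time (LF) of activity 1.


LF(activity 1) = deadline - sum of successor durations
Successors: activities 2 through 5 with durations [10, 4, 6, 4]
Sum of successor durations = 24
LF = 28 - 24 = 4

4


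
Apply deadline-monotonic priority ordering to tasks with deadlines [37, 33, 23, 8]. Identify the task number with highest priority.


Sort tasks by relative deadline (ascending):
  Task 4: deadline = 8
  Task 3: deadline = 23
  Task 2: deadline = 33
  Task 1: deadline = 37
Priority order (highest first): [4, 3, 2, 1]
Highest priority task = 4

4


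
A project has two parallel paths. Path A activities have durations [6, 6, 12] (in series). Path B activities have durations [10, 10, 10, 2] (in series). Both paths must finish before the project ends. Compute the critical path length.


Path A total = 6 + 6 + 12 = 24
Path B total = 10 + 10 + 10 + 2 = 32
Critical path = longest path = max(24, 32) = 32

32


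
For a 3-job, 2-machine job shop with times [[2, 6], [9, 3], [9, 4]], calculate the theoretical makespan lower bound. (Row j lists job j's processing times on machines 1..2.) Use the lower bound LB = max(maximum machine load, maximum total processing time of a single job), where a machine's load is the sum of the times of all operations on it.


Machine loads:
  Machine 1: 2 + 9 + 9 = 20
  Machine 2: 6 + 3 + 4 = 13
Max machine load = 20
Job totals:
  Job 1: 8
  Job 2: 12
  Job 3: 13
Max job total = 13
Lower bound = max(20, 13) = 20

20


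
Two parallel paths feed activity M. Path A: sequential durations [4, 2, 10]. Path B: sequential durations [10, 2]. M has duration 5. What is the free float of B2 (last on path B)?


ES(B2) = sum of predecessors on chain B = 10
EF(B2) = ES + duration = 10 + 2 = 12
Successor of B2 is M. ES(M) = max(sum(A), sum(B)) = max(16, 12) = 16
Free float = ES(successor) - EF(current) = 16 - 12 = 4

4


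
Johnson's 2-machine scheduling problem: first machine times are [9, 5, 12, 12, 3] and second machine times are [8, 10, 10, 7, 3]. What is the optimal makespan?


Apply Johnson's rule:
  Group 1 (a <= b): [(5, 3, 3), (2, 5, 10)]
  Group 2 (a > b): [(3, 12, 10), (1, 9, 8), (4, 12, 7)]
Optimal job order: [5, 2, 3, 1, 4]
Schedule:
  Job 5: M1 done at 3, M2 done at 6
  Job 2: M1 done at 8, M2 done at 18
  Job 3: M1 done at 20, M2 done at 30
  Job 1: M1 done at 29, M2 done at 38
  Job 4: M1 done at 41, M2 done at 48
Makespan = 48

48


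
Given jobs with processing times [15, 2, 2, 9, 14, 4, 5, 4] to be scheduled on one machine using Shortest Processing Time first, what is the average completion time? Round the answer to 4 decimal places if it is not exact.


Sort jobs by processing time (SPT order): [2, 2, 4, 4, 5, 9, 14, 15]
Compute completion times sequentially:
  Job 1: processing = 2, completes at 2
  Job 2: processing = 2, completes at 4
  Job 3: processing = 4, completes at 8
  Job 4: processing = 4, completes at 12
  Job 5: processing = 5, completes at 17
  Job 6: processing = 9, completes at 26
  Job 7: processing = 14, completes at 40
  Job 8: processing = 15, completes at 55
Sum of completion times = 164
Average completion time = 164/8 = 20.5

20.5


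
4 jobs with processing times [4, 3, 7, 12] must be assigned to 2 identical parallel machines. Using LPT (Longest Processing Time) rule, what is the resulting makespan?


Sort jobs in decreasing order (LPT): [12, 7, 4, 3]
Assign each job to the least loaded machine:
  Machine 1: jobs [12], load = 12
  Machine 2: jobs [7, 4, 3], load = 14
Makespan = max load = 14

14


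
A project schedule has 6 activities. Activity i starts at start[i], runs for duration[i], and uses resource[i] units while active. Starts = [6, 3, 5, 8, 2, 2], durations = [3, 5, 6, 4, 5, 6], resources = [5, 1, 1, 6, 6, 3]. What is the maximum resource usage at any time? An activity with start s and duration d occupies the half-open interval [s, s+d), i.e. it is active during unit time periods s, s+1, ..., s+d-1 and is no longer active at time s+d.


Each activity i is active on [start_i, start_i + duration_i).
Compute total resource usage per time slot:
  t=0: active resources = [], total = 0
  t=1: active resources = [], total = 0
  t=2: active resources = [6, 3], total = 9
  t=3: active resources = [1, 6, 3], total = 10
  t=4: active resources = [1, 6, 3], total = 10
  t=5: active resources = [1, 1, 6, 3], total = 11
  t=6: active resources = [5, 1, 1, 6, 3], total = 16
  t=7: active resources = [5, 1, 1, 3], total = 10
  t=8: active resources = [5, 1, 6], total = 12
  t=9: active resources = [1, 6], total = 7
  t=10: active resources = [1, 6], total = 7
  t=11: active resources = [6], total = 6
Peak resource demand = 16

16


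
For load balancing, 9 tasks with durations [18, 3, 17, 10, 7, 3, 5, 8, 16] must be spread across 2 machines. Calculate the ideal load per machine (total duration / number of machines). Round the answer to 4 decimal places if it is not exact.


Total processing time = 18 + 3 + 17 + 10 + 7 + 3 + 5 + 8 + 16 = 87
Number of machines = 2
Ideal balanced load = 87 / 2 = 43.5

43.5


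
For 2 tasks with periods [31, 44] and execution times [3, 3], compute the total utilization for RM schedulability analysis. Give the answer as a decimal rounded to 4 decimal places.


Compute individual utilizations (exact fractions):
  Task 1: C/T = 3/31 (approx. 0.0968)
  Task 2: C/T = 3/44 (approx. 0.0682)
Total utilization U = 3/31 + 3/44 = 225/1364
Rounded to 4 decimal places: U = 0.1650
RM (Liu & Layland) bound for 2 tasks = 0.828427; compare with U = 225/1364 (approx. 0.164956)
U <= bound, so schedulable by RM sufficient condition.

0.1650


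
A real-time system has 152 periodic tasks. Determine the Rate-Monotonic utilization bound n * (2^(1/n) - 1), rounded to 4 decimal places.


Compute 2^(1/152) = 1.0045705923
Subtract 1: 1.0045705923 - 1 = 0.0045705923
Multiply by n: 152 * 0.0045705923 = 0.6947300296
Round to 4 dp: 0.6947

0.6947


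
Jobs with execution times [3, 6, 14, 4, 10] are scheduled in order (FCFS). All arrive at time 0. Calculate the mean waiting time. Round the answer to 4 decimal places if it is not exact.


FCFS order (as given): [3, 6, 14, 4, 10]
Waiting times:
  Job 1: wait = 0
  Job 2: wait = 3
  Job 3: wait = 9
  Job 4: wait = 23
  Job 5: wait = 27
Sum of waiting times = 62
Average waiting time = 62/5 = 12.4

12.4


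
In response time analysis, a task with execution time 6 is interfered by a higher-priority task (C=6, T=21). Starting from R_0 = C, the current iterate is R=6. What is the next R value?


R_next = C + ceil(R_prev / T_hp) * C_hp
ceil(6 / 21) = ceil(0.2857) = 1
Interference = 1 * 6 = 6
R_next = 6 + 6 = 12

12


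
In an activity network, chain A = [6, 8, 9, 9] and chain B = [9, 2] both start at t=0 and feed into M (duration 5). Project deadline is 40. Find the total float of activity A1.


Forward pass: ES(A1) = sum of predecessors on chain A = 0
EF = ES + duration = 0 + 6 = 6
Backward pass: LF(M) = deadline = 40; LS(M) = 40 - 5 = 35
LF(A1) = LS(M) - sum(successors on chain A) = 35 - 26 = 9
LS = LF - duration = 9 - 6 = 3
Total float = LS - ES = 3 - 0 = 3

3


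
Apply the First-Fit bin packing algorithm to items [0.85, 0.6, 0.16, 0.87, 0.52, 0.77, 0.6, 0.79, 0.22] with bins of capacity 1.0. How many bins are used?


Place items sequentially using First-Fit:
  Item 0.85 -> new Bin 1
  Item 0.6 -> new Bin 2
  Item 0.16 -> Bin 2 (now 0.76)
  Item 0.87 -> new Bin 3
  Item 0.52 -> new Bin 4
  Item 0.77 -> new Bin 5
  Item 0.6 -> new Bin 6
  Item 0.79 -> new Bin 7
  Item 0.22 -> Bin 2 (now 0.98)
Total bins used = 7

7


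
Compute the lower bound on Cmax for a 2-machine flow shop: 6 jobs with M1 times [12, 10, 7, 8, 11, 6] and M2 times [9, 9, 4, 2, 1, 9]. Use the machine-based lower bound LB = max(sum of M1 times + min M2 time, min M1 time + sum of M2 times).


LB1 = sum(M1 times) + min(M2 times) = 54 + 1 = 55
LB2 = min(M1 times) + sum(M2 times) = 6 + 34 = 40
Lower bound = max(LB1, LB2) = max(55, 40) = 55

55


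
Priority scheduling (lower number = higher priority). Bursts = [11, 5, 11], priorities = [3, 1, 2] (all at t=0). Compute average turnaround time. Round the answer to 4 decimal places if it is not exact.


Sort by priority (ascending = highest first):
Order: [(1, 5), (2, 11), (3, 11)]
Completion times:
  Priority 1, burst=5, C=5
  Priority 2, burst=11, C=16
  Priority 3, burst=11, C=27
Average turnaround = 48/3 = 16.0

16.0


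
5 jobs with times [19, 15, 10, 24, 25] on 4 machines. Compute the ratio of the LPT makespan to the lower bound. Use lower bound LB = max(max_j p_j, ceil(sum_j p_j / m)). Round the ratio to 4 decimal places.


LPT order: [25, 24, 19, 15, 10]
Machine loads after assignment: [25, 24, 19, 25]
LPT makespan = 25
Lower bound = max(max_job, ceil(total/4)) = max(25, 24) = 25
Ratio = 25 / 25 = 1.0

1.0


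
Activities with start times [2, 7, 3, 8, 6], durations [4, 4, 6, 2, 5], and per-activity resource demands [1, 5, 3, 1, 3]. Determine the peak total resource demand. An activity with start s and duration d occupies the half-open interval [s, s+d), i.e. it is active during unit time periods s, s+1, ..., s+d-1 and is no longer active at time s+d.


Each activity i is active on [start_i, start_i + duration_i).
Compute total resource usage per time slot:
  t=0: active resources = [], total = 0
  t=1: active resources = [], total = 0
  t=2: active resources = [1], total = 1
  t=3: active resources = [1, 3], total = 4
  t=4: active resources = [1, 3], total = 4
  t=5: active resources = [1, 3], total = 4
  t=6: active resources = [3, 3], total = 6
  t=7: active resources = [5, 3, 3], total = 11
  t=8: active resources = [5, 3, 1, 3], total = 12
  t=9: active resources = [5, 1, 3], total = 9
  t=10: active resources = [5, 3], total = 8
Peak resource demand = 12

12


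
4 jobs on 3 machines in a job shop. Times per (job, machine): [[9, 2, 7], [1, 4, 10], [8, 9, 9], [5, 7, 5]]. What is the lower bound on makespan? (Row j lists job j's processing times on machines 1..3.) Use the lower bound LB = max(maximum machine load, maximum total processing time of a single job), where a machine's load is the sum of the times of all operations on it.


Machine loads:
  Machine 1: 9 + 1 + 8 + 5 = 23
  Machine 2: 2 + 4 + 9 + 7 = 22
  Machine 3: 7 + 10 + 9 + 5 = 31
Max machine load = 31
Job totals:
  Job 1: 18
  Job 2: 15
  Job 3: 26
  Job 4: 17
Max job total = 26
Lower bound = max(31, 26) = 31

31


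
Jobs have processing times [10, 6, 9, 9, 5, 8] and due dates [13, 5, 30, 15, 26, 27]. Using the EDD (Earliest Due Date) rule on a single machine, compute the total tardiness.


Sort by due date (EDD order): [(6, 5), (10, 13), (9, 15), (5, 26), (8, 27), (9, 30)]
Compute completion times and tardiness:
  Job 1: p=6, d=5, C=6, tardiness=max(0,6-5)=1
  Job 2: p=10, d=13, C=16, tardiness=max(0,16-13)=3
  Job 3: p=9, d=15, C=25, tardiness=max(0,25-15)=10
  Job 4: p=5, d=26, C=30, tardiness=max(0,30-26)=4
  Job 5: p=8, d=27, C=38, tardiness=max(0,38-27)=11
  Job 6: p=9, d=30, C=47, tardiness=max(0,47-30)=17
Total tardiness = 46

46


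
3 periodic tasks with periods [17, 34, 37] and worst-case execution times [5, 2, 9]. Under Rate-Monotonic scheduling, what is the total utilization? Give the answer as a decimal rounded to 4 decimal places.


Compute individual utilizations (exact fractions):
  Task 1: C/T = 5/17 (approx. 0.2941)
  Task 2: C/T = 2/34 = 1/17 (approx. 0.0588)
  Task 3: C/T = 9/37 (approx. 0.2432)
Total utilization U = 5/17 + 1/17 + 9/37 = 375/629
Rounded to 4 decimal places: U = 0.5962
RM (Liu & Layland) bound for 3 tasks = 0.779763; compare with U = 375/629 (approx. 0.596184)
U <= bound, so schedulable by RM sufficient condition.

0.5962


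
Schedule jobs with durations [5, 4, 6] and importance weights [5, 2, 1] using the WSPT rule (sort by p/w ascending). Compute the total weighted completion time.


Compute p/w ratios and sort ascending (WSPT): [(5, 5), (4, 2), (6, 1)]
Compute weighted completion times:
  Job (p=5,w=5): C=5, w*C=5*5=25
  Job (p=4,w=2): C=9, w*C=2*9=18
  Job (p=6,w=1): C=15, w*C=1*15=15
Total weighted completion time = 58

58


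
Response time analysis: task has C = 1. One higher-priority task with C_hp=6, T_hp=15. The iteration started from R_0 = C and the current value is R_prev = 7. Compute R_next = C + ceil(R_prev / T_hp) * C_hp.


R_next = C + ceil(R_prev / T_hp) * C_hp
ceil(7 / 15) = ceil(0.4667) = 1
Interference = 1 * 6 = 6
R_next = 1 + 6 = 7
R_next = R_prev, so the iteration has converged (response time = 7).

7


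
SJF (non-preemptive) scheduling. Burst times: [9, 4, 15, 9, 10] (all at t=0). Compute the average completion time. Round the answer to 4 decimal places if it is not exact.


SJF order (ascending): [4, 9, 9, 10, 15]
Completion times:
  Job 1: burst=4, C=4
  Job 2: burst=9, C=13
  Job 3: burst=9, C=22
  Job 4: burst=10, C=32
  Job 5: burst=15, C=47
Average completion = 118/5 = 23.6

23.6


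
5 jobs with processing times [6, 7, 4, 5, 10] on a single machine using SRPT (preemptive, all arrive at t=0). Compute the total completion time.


Since all jobs arrive at t=0, SRPT equals SPT ordering.
SPT order: [4, 5, 6, 7, 10]
Completion times:
  Job 1: p=4, C=4
  Job 2: p=5, C=9
  Job 3: p=6, C=15
  Job 4: p=7, C=22
  Job 5: p=10, C=32
Total completion time = 4 + 9 + 15 + 22 + 32 = 82

82
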